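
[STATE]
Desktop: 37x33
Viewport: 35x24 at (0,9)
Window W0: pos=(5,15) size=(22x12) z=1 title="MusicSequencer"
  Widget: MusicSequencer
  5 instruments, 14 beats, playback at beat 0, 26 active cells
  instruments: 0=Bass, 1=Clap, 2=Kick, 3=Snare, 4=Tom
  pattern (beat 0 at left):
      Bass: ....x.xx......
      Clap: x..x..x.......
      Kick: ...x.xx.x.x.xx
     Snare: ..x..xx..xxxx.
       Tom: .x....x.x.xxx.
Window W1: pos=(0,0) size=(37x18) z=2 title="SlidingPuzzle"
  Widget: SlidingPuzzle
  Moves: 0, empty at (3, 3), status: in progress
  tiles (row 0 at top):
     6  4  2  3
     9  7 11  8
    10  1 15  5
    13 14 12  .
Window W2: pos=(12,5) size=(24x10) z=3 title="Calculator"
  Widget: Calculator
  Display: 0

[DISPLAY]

┃├────┼────┼┃┌───┬───┬───┬───┐     
┃│ 13 │ 14 │┃│ 7 │ 8 │ 9 │ ÷ │     
┃└────┴────┴┃├───┼───┼───┼───┤     
┃Moves: 0   ┃│ 4 │ 5 │ 6 │ × │     
┃           ┃└───┴───┴───┴───┘     
┃           ┗━━━━━━━━━━━━━━━━━━━━━━
┃                                  
┃                                  
┗━━━━━━━━━━━━━━━━━━━━━━━━━━━━━━━━━━
     ┃      ▼1234567890123┃        
     ┃  Bass····█·██······┃        
     ┃  Clap█··█··█·······┃        
     ┃  Kick···█·██·█·█·██┃        
     ┃ Snare··█··██··████·┃        
     ┃   Tom·█····█·█·███·┃        
     ┃                    ┃        
     ┃                    ┃        
     ┗━━━━━━━━━━━━━━━━━━━━┛        
                                   
                                   
                                   
                                   
                                   
                                   


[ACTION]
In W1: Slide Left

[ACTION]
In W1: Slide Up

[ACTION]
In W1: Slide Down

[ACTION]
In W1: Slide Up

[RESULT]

┃├────┼────┼┃┌───┬───┬───┬───┐     
┃│ 13 │ 14 │┃│ 7 │ 8 │ 9 │ ÷ │     
┃└────┴────┴┃├───┼───┼───┼───┤     
┃Moves: 2   ┃│ 4 │ 5 │ 6 │ × │     
┃           ┃└───┴───┴───┴───┘     
┃           ┗━━━━━━━━━━━━━━━━━━━━━━
┃                                  
┃                                  
┗━━━━━━━━━━━━━━━━━━━━━━━━━━━━━━━━━━
     ┃      ▼1234567890123┃        
     ┃  Bass····█·██······┃        
     ┃  Clap█··█··█·······┃        
     ┃  Kick···█·██·█·█·██┃        
     ┃ Snare··█··██··████·┃        
     ┃   Tom·█····█·█·███·┃        
     ┃                    ┃        
     ┃                    ┃        
     ┗━━━━━━━━━━━━━━━━━━━━┛        
                                   
                                   
                                   
                                   
                                   
                                   


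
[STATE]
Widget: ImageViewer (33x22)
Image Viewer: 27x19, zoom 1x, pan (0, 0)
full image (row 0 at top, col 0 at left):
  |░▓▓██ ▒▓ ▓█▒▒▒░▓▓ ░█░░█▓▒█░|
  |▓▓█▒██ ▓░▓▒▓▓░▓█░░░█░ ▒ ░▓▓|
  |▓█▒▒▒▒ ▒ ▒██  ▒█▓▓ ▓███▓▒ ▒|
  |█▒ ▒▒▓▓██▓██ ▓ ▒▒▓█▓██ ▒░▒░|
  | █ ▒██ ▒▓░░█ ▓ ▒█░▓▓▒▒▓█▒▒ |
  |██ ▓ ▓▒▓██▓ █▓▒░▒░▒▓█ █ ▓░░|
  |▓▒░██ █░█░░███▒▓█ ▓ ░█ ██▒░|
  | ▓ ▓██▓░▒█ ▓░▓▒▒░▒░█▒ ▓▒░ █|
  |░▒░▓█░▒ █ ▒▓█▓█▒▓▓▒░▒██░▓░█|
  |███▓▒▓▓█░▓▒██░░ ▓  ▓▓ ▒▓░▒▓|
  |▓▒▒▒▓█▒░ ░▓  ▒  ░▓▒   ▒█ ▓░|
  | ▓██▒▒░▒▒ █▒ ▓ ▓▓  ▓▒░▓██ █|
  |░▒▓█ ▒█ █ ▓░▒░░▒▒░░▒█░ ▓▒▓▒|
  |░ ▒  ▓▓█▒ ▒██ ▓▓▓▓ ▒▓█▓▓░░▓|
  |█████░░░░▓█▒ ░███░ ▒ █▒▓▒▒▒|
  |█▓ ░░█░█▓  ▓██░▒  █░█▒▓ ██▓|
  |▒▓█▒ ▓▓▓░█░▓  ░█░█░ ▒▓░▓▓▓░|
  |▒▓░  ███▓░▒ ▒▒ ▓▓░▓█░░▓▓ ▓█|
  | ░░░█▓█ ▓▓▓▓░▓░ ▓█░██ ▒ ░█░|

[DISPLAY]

░▓▓██ ▒▓ ▓█▒▒▒░▓▓ ░█░░█▓▒█░      
▓▓█▒██ ▓░▓▒▓▓░▓█░░░█░ ▒ ░▓▓      
▓█▒▒▒▒ ▒ ▒██  ▒█▓▓ ▓███▓▒ ▒      
█▒ ▒▒▓▓██▓██ ▓ ▒▒▓█▓██ ▒░▒░      
 █ ▒██ ▒▓░░█ ▓ ▒█░▓▓▒▒▓█▒▒       
██ ▓ ▓▒▓██▓ █▓▒░▒░▒▓█ █ ▓░░      
▓▒░██ █░█░░███▒▓█ ▓ ░█ ██▒░      
 ▓ ▓██▓░▒█ ▓░▓▒▒░▒░█▒ ▓▒░ █      
░▒░▓█░▒ █ ▒▓█▓█▒▓▓▒░▒██░▓░█      
███▓▒▓▓█░▓▒██░░ ▓  ▓▓ ▒▓░▒▓      
▓▒▒▒▓█▒░ ░▓  ▒  ░▓▒   ▒█ ▓░      
 ▓██▒▒░▒▒ █▒ ▓ ▓▓  ▓▒░▓██ █      
░▒▓█ ▒█ █ ▓░▒░░▒▒░░▒█░ ▓▒▓▒      
░ ▒  ▓▓█▒ ▒██ ▓▓▓▓ ▒▓█▓▓░░▓      
█████░░░░▓█▒ ░███░ ▒ █▒▓▒▒▒      
█▓ ░░█░█▓  ▓██░▒  █░█▒▓ ██▓      
▒▓█▒ ▓▓▓░█░▓  ░█░█░ ▒▓░▓▓▓░      
▒▓░  ███▓░▒ ▒▒ ▓▓░▓█░░▓▓ ▓█      
 ░░░█▓█ ▓▓▓▓░▓░ ▓█░██ ▒ ░█░      
                                 
                                 
                                 


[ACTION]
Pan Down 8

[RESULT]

░▒░▓█░▒ █ ▒▓█▓█▒▓▓▒░▒██░▓░█      
███▓▒▓▓█░▓▒██░░ ▓  ▓▓ ▒▓░▒▓      
▓▒▒▒▓█▒░ ░▓  ▒  ░▓▒   ▒█ ▓░      
 ▓██▒▒░▒▒ █▒ ▓ ▓▓  ▓▒░▓██ █      
░▒▓█ ▒█ █ ▓░▒░░▒▒░░▒█░ ▓▒▓▒      
░ ▒  ▓▓█▒ ▒██ ▓▓▓▓ ▒▓█▓▓░░▓      
█████░░░░▓█▒ ░███░ ▒ █▒▓▒▒▒      
█▓ ░░█░█▓  ▓██░▒  █░█▒▓ ██▓      
▒▓█▒ ▓▓▓░█░▓  ░█░█░ ▒▓░▓▓▓░      
▒▓░  ███▓░▒ ▒▒ ▓▓░▓█░░▓▓ ▓█      
 ░░░█▓█ ▓▓▓▓░▓░ ▓█░██ ▒ ░█░      
                                 
                                 
                                 
                                 
                                 
                                 
                                 
                                 
                                 
                                 
                                 


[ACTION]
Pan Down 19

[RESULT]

                                 
                                 
                                 
                                 
                                 
                                 
                                 
                                 
                                 
                                 
                                 
                                 
                                 
                                 
                                 
                                 
                                 
                                 
                                 
                                 
                                 
                                 


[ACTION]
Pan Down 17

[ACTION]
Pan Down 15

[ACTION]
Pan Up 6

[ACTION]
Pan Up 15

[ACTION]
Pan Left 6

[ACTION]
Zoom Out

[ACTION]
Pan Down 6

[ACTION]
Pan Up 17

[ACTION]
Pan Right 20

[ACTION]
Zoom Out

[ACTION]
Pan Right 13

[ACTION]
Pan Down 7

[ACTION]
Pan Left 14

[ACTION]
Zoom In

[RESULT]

░▒▒  ▒▒▒▒  ▓▓▓▓░░▓▓██░░░░▓▓▓▓  ▓▓
░▒▒  ▒▒▒▒  ▓▓▓▓░░▓▓██░░░░▓▓▓▓  ▓▓
▓▓▓▓▓░░▓▓░░  ▓▓██░░████  ▒▒  ░░██
▓▓▓▓▓░░▓▓░░  ▓▓██░░████  ▒▒  ░░██
                                 
                                 
                                 
                                 
                                 
                                 
                                 
                                 
                                 
                                 
                                 
                                 
                                 
                                 
                                 
                                 
                                 
                                 


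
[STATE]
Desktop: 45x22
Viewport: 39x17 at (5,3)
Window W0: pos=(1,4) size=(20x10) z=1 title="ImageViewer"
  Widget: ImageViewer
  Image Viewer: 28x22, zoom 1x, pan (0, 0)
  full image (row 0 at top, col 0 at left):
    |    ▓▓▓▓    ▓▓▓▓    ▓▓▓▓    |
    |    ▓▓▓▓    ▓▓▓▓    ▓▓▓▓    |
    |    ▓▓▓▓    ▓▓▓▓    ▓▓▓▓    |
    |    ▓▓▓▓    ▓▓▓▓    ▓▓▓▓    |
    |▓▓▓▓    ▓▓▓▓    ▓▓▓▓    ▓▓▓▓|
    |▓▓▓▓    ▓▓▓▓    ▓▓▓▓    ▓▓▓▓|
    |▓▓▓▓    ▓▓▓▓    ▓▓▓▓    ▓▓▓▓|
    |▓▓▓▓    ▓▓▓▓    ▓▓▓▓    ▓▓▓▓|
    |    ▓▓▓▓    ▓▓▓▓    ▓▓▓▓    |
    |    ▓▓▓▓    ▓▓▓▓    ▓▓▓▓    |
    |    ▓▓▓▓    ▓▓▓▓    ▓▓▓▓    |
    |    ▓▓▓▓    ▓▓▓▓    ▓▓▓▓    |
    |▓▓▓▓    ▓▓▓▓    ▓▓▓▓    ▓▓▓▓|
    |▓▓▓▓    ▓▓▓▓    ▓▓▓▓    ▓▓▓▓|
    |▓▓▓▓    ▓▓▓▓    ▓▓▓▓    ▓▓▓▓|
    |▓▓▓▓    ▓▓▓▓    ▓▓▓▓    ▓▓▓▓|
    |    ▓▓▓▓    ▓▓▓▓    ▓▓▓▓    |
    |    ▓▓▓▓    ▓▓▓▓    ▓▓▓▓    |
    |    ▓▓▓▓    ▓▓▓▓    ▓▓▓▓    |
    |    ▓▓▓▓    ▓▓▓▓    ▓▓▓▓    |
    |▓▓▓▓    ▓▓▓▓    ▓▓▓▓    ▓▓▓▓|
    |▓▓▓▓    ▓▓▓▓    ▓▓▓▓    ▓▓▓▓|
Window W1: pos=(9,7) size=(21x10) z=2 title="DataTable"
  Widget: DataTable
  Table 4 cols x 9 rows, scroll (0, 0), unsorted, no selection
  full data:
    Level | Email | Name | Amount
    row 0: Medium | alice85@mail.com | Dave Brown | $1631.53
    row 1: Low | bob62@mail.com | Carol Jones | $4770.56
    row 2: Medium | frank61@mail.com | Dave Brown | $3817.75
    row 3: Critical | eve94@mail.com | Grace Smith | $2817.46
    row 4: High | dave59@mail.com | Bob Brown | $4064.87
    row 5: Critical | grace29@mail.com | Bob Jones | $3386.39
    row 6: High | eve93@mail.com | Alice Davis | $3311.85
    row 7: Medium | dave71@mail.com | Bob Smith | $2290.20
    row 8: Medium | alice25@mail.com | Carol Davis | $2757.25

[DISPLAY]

                                       
━━━━━━━━━━━━━━━┓                       
ageViewer      ┃                       
───────────────┨                       
 ▓▓▓┏━━━━━━━━━━━━━━━━━━━┓              
 ▓▓▓┃ DataTable         ┃              
 ▓▓▓┠───────────────────┨              
 ▓▓▓┃Level   │Email     ┃              
▓   ┃────────┼──────────┃              
▓   ┃Medium  │alice85@ma┃              
━━━━┃Low     │bob62@mail┃              
    ┃Medium  │frank61@ma┃              
    ┃Critical│eve94@mail┃              
    ┗━━━━━━━━━━━━━━━━━━━┛              
                                       
                                       
                                       


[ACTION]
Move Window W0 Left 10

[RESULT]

                                       
━━━━━━━━━━━━━━┓                        
geViewer      ┃                        
──────────────┨                        
▓▓▓▓┏━━━━━━━━━━━━━━━━━━━┓              
▓▓▓▓┃ DataTable         ┃              
▓▓▓▓┠───────────────────┨              
▓▓▓▓┃Level   │Email     ┃              
    ┃────────┼──────────┃              
    ┃Medium  │alice85@ma┃              
━━━━┃Low     │bob62@mail┃              
    ┃Medium  │frank61@ma┃              
    ┃Critical│eve94@mail┃              
    ┗━━━━━━━━━━━━━━━━━━━┛              
                                       
                                       
                                       


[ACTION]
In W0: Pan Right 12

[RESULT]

                                       
━━━━━━━━━━━━━━┓                        
geViewer      ┃                        
──────────────┨                        
    ┏━━━━━━━━━━━━━━━━━━━┓              
    ┃ DataTable         ┃              
    ┠───────────────────┨              
    ┃Level   │Email     ┃              
▓▓▓▓┃────────┼──────────┃              
▓▓▓▓┃Medium  │alice85@ma┃              
━━━━┃Low     │bob62@mail┃              
    ┃Medium  │frank61@ma┃              
    ┃Critical│eve94@mail┃              
    ┗━━━━━━━━━━━━━━━━━━━┛              
                                       
                                       
                                       


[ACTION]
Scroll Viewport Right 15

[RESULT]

                                       
━━━━━━━━━━━━━┓                         
eViewer      ┃                         
─────────────┨                         
   ┏━━━━━━━━━━━━━━━━━━━┓               
   ┃ DataTable         ┃               
   ┠───────────────────┨               
   ┃Level   │Email     ┃               
▓▓▓┃────────┼──────────┃               
▓▓▓┃Medium  │alice85@ma┃               
━━━┃Low     │bob62@mail┃               
   ┃Medium  │frank61@ma┃               
   ┃Critical│eve94@mail┃               
   ┗━━━━━━━━━━━━━━━━━━━┛               
                                       
                                       
                                       


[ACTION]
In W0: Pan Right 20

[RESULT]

                                       
━━━━━━━━━━━━━┓                         
eViewer      ┃                         
─────────────┨                         
   ┏━━━━━━━━━━━━━━━━━━━┓               
   ┃ DataTable         ┃               
   ┠───────────────────┨               
   ┃Level   │Email     ┃               
   ┃────────┼──────────┃               
   ┃Medium  │alice85@ma┃               
━━━┃Low     │bob62@mail┃               
   ┃Medium  │frank61@ma┃               
   ┃Critical│eve94@mail┃               
   ┗━━━━━━━━━━━━━━━━━━━┛               
                                       
                                       
                                       


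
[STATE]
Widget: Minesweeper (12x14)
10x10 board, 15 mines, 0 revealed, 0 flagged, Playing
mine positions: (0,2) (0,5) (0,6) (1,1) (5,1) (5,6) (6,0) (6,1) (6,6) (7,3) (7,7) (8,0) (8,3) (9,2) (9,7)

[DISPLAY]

■■■■■■■■■■  
■■■■■■■■■■  
■■■■■■■■■■  
■■■■■■■■■■  
■■■■■■■■■■  
■■■■■■■■■■  
■■■■■■■■■■  
■■■■■■■■■■  
■■■■■■■■■■  
■■■■■■■■■■  
            
            
            
            


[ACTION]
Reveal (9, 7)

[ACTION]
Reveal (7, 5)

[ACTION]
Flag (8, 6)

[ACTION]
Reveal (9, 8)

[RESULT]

■■✹■■✹✹■■■  
■✹■■■■■■■■  
■■■■■■■■■■  
■■■■■■■■■■  
■■■■■■■■■■  
■✹■■■■✹■■■  
✹✹■■■■✹■■■  
■■■✹■■■✹■■  
✹■■✹■■■■■■  
■■✹■■■■✹■■  
            
            
            
            


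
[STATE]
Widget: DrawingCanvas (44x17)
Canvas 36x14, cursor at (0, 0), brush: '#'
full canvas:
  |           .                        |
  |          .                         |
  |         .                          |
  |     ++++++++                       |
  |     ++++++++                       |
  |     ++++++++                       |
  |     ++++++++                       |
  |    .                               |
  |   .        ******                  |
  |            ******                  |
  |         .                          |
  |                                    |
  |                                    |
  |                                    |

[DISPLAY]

+          .                                
          .                                 
         .                                  
     ++++++++                               
     ++++++++                               
     ++++++++                               
     ++++++++                               
    .                                       
   .        ******                          
            ******                          
         .                                  
                                            
                                            
                                            
                                            
                                            
                                            


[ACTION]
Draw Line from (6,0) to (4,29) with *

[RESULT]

+          .                                
          .                                 
         .                                  
     ++++++++                               
     ++++++++         ********              
     +++**************                      
********+++++                               
    .                                       
   .        ******                          
            ******                          
         .                                  
                                            
                                            
                                            
                                            
                                            
                                            


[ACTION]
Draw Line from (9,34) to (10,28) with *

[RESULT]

+          .                                
          .                                 
         .                                  
     ++++++++                               
     ++++++++         ********              
     +++**************                      
********+++++                               
    .                                       
   .        ******                          
            ******             ****         
         .                  ***             
                                            
                                            
                                            
                                            
                                            
                                            


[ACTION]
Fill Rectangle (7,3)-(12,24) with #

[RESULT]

+          .                                
          .                                 
         .                                  
     ++++++++                               
     ++++++++         ********              
     +++**************                      
********+++++                               
   ######################                   
   ######################                   
   ######################      ****         
   ######################   ***             
   ######################                   
   ######################                   
                                            
                                            
                                            
                                            


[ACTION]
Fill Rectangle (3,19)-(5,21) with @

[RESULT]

+          .                                
          .                                 
         .                                  
     ++++++++      @@@                      
     ++++++++      @@@********              
     +++***********@@@                      
********+++++                               
   ######################                   
   ######################                   
   ######################      ****         
   ######################   ***             
   ######################                   
   ######################                   
                                            
                                            
                                            
                                            


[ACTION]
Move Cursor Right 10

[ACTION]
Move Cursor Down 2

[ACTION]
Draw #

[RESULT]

           .                                
          .                                 
         .#                                 
     ++++++++      @@@                      
     ++++++++      @@@********              
     +++***********@@@                      
********+++++                               
   ######################                   
   ######################                   
   ######################      ****         
   ######################   ***             
   ######################                   
   ######################                   
                                            
                                            
                                            
                                            


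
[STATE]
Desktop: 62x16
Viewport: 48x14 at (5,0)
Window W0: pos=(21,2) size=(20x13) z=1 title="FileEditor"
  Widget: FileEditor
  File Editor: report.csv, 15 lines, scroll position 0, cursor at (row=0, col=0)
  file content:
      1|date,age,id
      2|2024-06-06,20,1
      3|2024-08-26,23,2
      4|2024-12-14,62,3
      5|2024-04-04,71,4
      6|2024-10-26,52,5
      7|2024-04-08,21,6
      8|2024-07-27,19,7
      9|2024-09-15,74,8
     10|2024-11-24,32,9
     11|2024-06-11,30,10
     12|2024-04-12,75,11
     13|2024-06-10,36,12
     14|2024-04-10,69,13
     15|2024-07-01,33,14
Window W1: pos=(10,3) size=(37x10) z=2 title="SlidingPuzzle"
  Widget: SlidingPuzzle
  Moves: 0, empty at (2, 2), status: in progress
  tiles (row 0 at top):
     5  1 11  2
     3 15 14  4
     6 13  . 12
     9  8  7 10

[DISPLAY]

                                                
                                                
                ┏━━━━━━━━━━━━━━━━━━┓            
     ┏━━━━━━━━━━━━━━━━━━━━━━━━━━━━━━━━━━━┓      
     ┃ SlidingPuzzle                     ┃      
     ┠───────────────────────────────────┨      
     ┃┌────┬────┬────┬────┐              ┃      
     ┃│  5 │  1 │ 11 │  2 │              ┃      
     ┃├────┼────┼────┼────┤              ┃      
     ┃│  3 │ 15 │ 14 │  4 │              ┃      
     ┃├────┼────┼────┼────┤              ┃      
     ┃│  6 │ 13 │    │ 12 │              ┃      
     ┗━━━━━━━━━━━━━━━━━━━━━━━━━━━━━━━━━━━┛      
                ┃2024-09-15,74,8  ▼┃            


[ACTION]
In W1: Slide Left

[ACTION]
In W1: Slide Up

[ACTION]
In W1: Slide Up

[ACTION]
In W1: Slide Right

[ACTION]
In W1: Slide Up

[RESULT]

                                                
                                                
                ┏━━━━━━━━━━━━━━━━━━┓            
     ┏━━━━━━━━━━━━━━━━━━━━━━━━━━━━━━━━━━━┓      
     ┃ SlidingPuzzle                     ┃      
     ┠───────────────────────────────────┨      
     ┃┌────┬────┬────┬────┐              ┃      
     ┃│  5 │  1 │ 11 │  2 │              ┃      
     ┃├────┼────┼────┼────┤              ┃      
     ┃│  3 │ 15 │ 14 │  4 │              ┃      
     ┃├────┼────┼────┼────┤              ┃      
     ┃│  6 │ 13 │ 12 │ 10 │              ┃      
     ┗━━━━━━━━━━━━━━━━━━━━━━━━━━━━━━━━━━━┛      
                ┃2024-09-15,74,8  ▼┃            


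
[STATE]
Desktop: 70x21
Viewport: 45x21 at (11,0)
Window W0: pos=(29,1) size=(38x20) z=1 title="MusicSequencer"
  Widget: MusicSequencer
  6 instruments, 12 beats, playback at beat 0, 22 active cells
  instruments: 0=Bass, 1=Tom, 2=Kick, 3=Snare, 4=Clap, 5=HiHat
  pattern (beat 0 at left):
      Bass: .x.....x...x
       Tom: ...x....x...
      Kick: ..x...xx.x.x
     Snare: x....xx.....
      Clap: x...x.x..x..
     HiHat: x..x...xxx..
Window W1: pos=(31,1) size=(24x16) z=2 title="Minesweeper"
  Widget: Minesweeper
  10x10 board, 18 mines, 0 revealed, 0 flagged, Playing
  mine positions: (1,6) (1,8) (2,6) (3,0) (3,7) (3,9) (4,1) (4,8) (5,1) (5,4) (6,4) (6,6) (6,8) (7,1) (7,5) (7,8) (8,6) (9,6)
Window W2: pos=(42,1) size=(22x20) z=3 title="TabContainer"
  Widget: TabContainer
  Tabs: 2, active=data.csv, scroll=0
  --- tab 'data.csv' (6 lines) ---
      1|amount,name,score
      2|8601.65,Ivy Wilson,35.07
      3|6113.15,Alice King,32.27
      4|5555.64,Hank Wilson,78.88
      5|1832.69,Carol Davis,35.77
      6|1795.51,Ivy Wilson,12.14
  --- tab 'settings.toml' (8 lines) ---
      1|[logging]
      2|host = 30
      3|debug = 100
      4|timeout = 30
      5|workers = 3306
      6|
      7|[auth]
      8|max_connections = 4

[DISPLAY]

                                             
                  ┏━┏━━━━━━━━━━┏━━━━━━━━━━━━━
                  ┃ ┃ Minesweep┃ TabContainer
                  ┠─┠──────────┠─────────────
                  ┃ ┃■■■■■■■■■■┃[data.csv]│ s
                  ┃ ┃■■■■■■■■■■┃─────────────
                  ┃ ┃■■■■■■■■■■┃amount,name,s
                  ┃ ┃■■■■■■■■■■┃8601.65,Ivy W
                  ┃ ┃■■■■■■■■■■┃6113.15,Alice
                  ┃ ┃■■■■■■■■■■┃5555.64,Hank 
                  ┃ ┃■■■■■■■■■■┃1832.69,Carol
                  ┃ ┃■■■■■■■■■■┃1795.51,Ivy W
                  ┃ ┃■■■■■■■■■■┃             
                  ┃ ┃■■■■■■■■■■┃             
                  ┃ ┃          ┃             
                  ┃ ┃          ┃             
                  ┃ ┗━━━━━━━━━━┃             
                  ┃            ┃             
                  ┃            ┃             
                  ┃            ┃             
                  ┗━━━━━━━━━━━━┗━━━━━━━━━━━━━


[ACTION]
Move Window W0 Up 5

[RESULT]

                  ┏━━━━━━━━━━━━━━━━━━━━━━━━━━
                  ┃ ┏━━━━━━━━━━┏━━━━━━━━━━━━━
                  ┠─┃ Minesweep┃ TabContainer
                  ┃ ┠──────────┠─────────────
                  ┃ ┃■■■■■■■■■■┃[data.csv]│ s
                  ┃ ┃■■■■■■■■■■┃─────────────
                  ┃ ┃■■■■■■■■■■┃amount,name,s
                  ┃ ┃■■■■■■■■■■┃8601.65,Ivy W
                  ┃ ┃■■■■■■■■■■┃6113.15,Alice
                  ┃ ┃■■■■■■■■■■┃5555.64,Hank 
                  ┃ ┃■■■■■■■■■■┃1832.69,Carol
                  ┃ ┃■■■■■■■■■■┃1795.51,Ivy W
                  ┃ ┃■■■■■■■■■■┃             
                  ┃ ┃■■■■■■■■■■┃             
                  ┃ ┃          ┃             
                  ┃ ┃          ┃             
                  ┃ ┗━━━━━━━━━━┃             
                  ┃            ┃             
                  ┃            ┃             
                  ┗━━━━━━━━━━━━┃             
                               ┗━━━━━━━━━━━━━


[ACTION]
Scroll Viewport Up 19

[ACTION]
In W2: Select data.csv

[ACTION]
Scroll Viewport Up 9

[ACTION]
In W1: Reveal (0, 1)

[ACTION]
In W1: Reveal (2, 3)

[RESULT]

                  ┏━━━━━━━━━━━━━━━━━━━━━━━━━━
                  ┃ ┏━━━━━━━━━━┏━━━━━━━━━━━━━
                  ┠─┃ Minesweep┃ TabContainer
                  ┃ ┠──────────┠─────────────
                  ┃ ┃     1■■■■┃[data.csv]│ s
                  ┃ ┃     2■■■■┃─────────────
                  ┃ ┃11   2■■■■┃amount,name,s
                  ┃ ┃■21  1■■■■┃8601.65,Ivy W
                  ┃ ┃■■2111■■■■┃6113.15,Alice
                  ┃ ┃■■■■■■■■■■┃5555.64,Hank 
                  ┃ ┃■■■■■■■■■■┃1832.69,Carol
                  ┃ ┃■■■■■■■■■■┃1795.51,Ivy W
                  ┃ ┃■■■■■■■■■■┃             
                  ┃ ┃■■■■■■■■■■┃             
                  ┃ ┃          ┃             
                  ┃ ┃          ┃             
                  ┃ ┗━━━━━━━━━━┃             
                  ┃            ┃             
                  ┃            ┃             
                  ┗━━━━━━━━━━━━┃             
                               ┗━━━━━━━━━━━━━


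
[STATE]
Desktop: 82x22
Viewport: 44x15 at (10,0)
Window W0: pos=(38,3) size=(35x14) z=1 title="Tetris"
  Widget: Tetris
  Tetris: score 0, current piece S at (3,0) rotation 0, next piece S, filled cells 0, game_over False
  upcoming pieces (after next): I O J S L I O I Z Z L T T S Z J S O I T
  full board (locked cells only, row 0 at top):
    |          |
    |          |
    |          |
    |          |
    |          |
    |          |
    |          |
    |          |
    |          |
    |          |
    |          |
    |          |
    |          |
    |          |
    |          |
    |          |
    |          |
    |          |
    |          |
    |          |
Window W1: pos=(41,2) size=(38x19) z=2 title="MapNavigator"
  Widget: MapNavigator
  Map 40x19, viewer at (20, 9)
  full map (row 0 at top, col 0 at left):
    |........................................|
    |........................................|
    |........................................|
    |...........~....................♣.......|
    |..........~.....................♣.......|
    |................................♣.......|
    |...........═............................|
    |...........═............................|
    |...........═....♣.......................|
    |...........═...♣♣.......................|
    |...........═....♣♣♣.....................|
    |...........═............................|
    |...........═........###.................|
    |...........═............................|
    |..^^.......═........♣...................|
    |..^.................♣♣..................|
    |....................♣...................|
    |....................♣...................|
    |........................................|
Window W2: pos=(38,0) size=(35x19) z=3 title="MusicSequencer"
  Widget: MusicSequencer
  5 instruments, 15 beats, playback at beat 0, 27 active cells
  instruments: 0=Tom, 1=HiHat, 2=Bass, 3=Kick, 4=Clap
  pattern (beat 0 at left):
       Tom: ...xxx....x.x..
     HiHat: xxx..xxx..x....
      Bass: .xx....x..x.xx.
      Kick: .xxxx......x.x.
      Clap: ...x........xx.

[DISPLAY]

                            ┏━━━━━━━━━━━━━━━
                            ┃ MusicSequencer
                            ┠───────────────
                            ┃      ▼12345678
                            ┃   Tom···███···
                            ┃ HiHat███··███·
                            ┃  Bass·██····█·
                            ┃  Kick·████····
                            ┃  Clap···█·····
                            ┃               
                            ┃               
                            ┃               
                            ┃               
                            ┃               
                            ┃               


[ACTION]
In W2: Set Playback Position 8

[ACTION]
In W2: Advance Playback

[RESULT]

                            ┏━━━━━━━━━━━━━━━
                            ┃ MusicSequencer
                            ┠───────────────
                            ┃      012345678
                            ┃   Tom···███···
                            ┃ HiHat███··███·
                            ┃  Bass·██····█·
                            ┃  Kick·████····
                            ┃  Clap···█·····
                            ┃               
                            ┃               
                            ┃               
                            ┃               
                            ┃               
                            ┃               


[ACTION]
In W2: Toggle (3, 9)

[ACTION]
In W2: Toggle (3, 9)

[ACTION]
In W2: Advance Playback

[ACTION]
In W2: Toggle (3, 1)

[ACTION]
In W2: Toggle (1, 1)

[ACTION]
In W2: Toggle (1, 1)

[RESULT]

                            ┏━━━━━━━━━━━━━━━
                            ┃ MusicSequencer
                            ┠───────────────
                            ┃      012345678
                            ┃   Tom···███···
                            ┃ HiHat███··███·
                            ┃  Bass·██····█·
                            ┃  Kick··███····
                            ┃  Clap···█·····
                            ┃               
                            ┃               
                            ┃               
                            ┃               
                            ┃               
                            ┃               


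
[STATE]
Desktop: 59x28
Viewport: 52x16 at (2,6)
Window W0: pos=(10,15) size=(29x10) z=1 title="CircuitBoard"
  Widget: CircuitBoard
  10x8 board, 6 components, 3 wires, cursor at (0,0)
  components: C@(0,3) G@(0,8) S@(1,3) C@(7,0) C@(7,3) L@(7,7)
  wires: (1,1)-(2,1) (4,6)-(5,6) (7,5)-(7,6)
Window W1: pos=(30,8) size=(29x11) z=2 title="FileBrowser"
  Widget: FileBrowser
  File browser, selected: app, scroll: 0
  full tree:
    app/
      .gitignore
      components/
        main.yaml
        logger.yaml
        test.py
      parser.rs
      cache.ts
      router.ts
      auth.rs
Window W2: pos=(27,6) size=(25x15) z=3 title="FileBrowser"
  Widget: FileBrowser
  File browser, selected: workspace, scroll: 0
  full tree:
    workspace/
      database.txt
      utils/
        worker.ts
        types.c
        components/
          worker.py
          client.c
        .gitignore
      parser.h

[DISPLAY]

                         ┏━━━━━━━━━━━━━━━━━━━━━━━┓  
                         ┃ FileBrowser           ┃  
                         ┠───────────────────────┨━━
                         ┃> [-] workspace/       ┃  
                         ┃    database.txt       ┃──
                         ┃    [+] utils/         ┃  
                         ┃    parser.h           ┃  
                         ┃                       ┃  
                         ┃                       ┃  
        ┏━━━━━━━━━━━━━━━━┃                       ┃  
        ┃ CircuitBoard   ┃                       ┃  
        ┠────────────────┃                       ┃  
        ┃   0 1 2 3 4 5 6┃                       ┃━━
        ┃0  [.]          ┃                       ┃  
        ┃                ┗━━━━━━━━━━━━━━━━━━━━━━━┛  
        ┃1       ·       S          ┃               


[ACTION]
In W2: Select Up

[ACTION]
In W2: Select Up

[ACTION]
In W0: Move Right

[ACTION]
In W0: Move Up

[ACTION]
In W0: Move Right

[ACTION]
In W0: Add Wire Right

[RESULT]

                         ┏━━━━━━━━━━━━━━━━━━━━━━━┓  
                         ┃ FileBrowser           ┃  
                         ┠───────────────────────┨━━
                         ┃> [-] workspace/       ┃  
                         ┃    database.txt       ┃──
                         ┃    [+] utils/         ┃  
                         ┃    parser.h           ┃  
                         ┃                       ┃  
                         ┃                       ┃  
        ┏━━━━━━━━━━━━━━━━┃                       ┃  
        ┃ CircuitBoard   ┃                       ┃  
        ┠────────────────┃                       ┃  
        ┃   0 1 2 3 4 5 6┃                       ┃━━
        ┃0          [.]─ ┃                       ┃  
        ┃                ┗━━━━━━━━━━━━━━━━━━━━━━━┛  
        ┃1       ·       S          ┃               
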